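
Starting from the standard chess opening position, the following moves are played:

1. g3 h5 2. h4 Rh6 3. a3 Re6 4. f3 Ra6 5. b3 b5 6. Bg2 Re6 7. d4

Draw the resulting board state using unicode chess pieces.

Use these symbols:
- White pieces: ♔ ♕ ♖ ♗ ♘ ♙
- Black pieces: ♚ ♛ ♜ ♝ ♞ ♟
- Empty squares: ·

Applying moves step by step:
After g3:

♜ ♞ ♝ ♛ ♚ ♝ ♞ ♜
♟ ♟ ♟ ♟ ♟ ♟ ♟ ♟
· · · · · · · ·
· · · · · · · ·
· · · · · · · ·
· · · · · · ♙ ·
♙ ♙ ♙ ♙ ♙ ♙ · ♙
♖ ♘ ♗ ♕ ♔ ♗ ♘ ♖


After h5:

♜ ♞ ♝ ♛ ♚ ♝ ♞ ♜
♟ ♟ ♟ ♟ ♟ ♟ ♟ ·
· · · · · · · ·
· · · · · · · ♟
· · · · · · · ·
· · · · · · ♙ ·
♙ ♙ ♙ ♙ ♙ ♙ · ♙
♖ ♘ ♗ ♕ ♔ ♗ ♘ ♖


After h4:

♜ ♞ ♝ ♛ ♚ ♝ ♞ ♜
♟ ♟ ♟ ♟ ♟ ♟ ♟ ·
· · · · · · · ·
· · · · · · · ♟
· · · · · · · ♙
· · · · · · ♙ ·
♙ ♙ ♙ ♙ ♙ ♙ · ·
♖ ♘ ♗ ♕ ♔ ♗ ♘ ♖


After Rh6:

♜ ♞ ♝ ♛ ♚ ♝ ♞ ·
♟ ♟ ♟ ♟ ♟ ♟ ♟ ·
· · · · · · · ♜
· · · · · · · ♟
· · · · · · · ♙
· · · · · · ♙ ·
♙ ♙ ♙ ♙ ♙ ♙ · ·
♖ ♘ ♗ ♕ ♔ ♗ ♘ ♖


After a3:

♜ ♞ ♝ ♛ ♚ ♝ ♞ ·
♟ ♟ ♟ ♟ ♟ ♟ ♟ ·
· · · · · · · ♜
· · · · · · · ♟
· · · · · · · ♙
♙ · · · · · ♙ ·
· ♙ ♙ ♙ ♙ ♙ · ·
♖ ♘ ♗ ♕ ♔ ♗ ♘ ♖


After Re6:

♜ ♞ ♝ ♛ ♚ ♝ ♞ ·
♟ ♟ ♟ ♟ ♟ ♟ ♟ ·
· · · · ♜ · · ·
· · · · · · · ♟
· · · · · · · ♙
♙ · · · · · ♙ ·
· ♙ ♙ ♙ ♙ ♙ · ·
♖ ♘ ♗ ♕ ♔ ♗ ♘ ♖


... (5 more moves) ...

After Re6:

♜ ♞ ♝ ♛ ♚ ♝ ♞ ·
♟ · ♟ ♟ ♟ ♟ ♟ ·
· · · · ♜ · · ·
· ♟ · · · · · ♟
· · · · · · · ♙
♙ ♙ · · · ♙ ♙ ·
· · ♙ ♙ ♙ · ♗ ·
♖ ♘ ♗ ♕ ♔ · ♘ ♖


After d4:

♜ ♞ ♝ ♛ ♚ ♝ ♞ ·
♟ · ♟ ♟ ♟ ♟ ♟ ·
· · · · ♜ · · ·
· ♟ · · · · · ♟
· · · ♙ · · · ♙
♙ ♙ · · · ♙ ♙ ·
· · ♙ · ♙ · ♗ ·
♖ ♘ ♗ ♕ ♔ · ♘ ♖



  a b c d e f g h
  ─────────────────
8│♜ ♞ ♝ ♛ ♚ ♝ ♞ ·│8
7│♟ · ♟ ♟ ♟ ♟ ♟ ·│7
6│· · · · ♜ · · ·│6
5│· ♟ · · · · · ♟│5
4│· · · ♙ · · · ♙│4
3│♙ ♙ · · · ♙ ♙ ·│3
2│· · ♙ · ♙ · ♗ ·│2
1│♖ ♘ ♗ ♕ ♔ · ♘ ♖│1
  ─────────────────
  a b c d e f g h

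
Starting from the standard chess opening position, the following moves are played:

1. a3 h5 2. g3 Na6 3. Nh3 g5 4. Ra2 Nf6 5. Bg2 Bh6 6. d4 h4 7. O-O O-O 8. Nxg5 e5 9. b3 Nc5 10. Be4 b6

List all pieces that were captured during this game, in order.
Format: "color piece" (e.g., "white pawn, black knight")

Tracking captures:
  Nxg5: captured black pawn

black pawn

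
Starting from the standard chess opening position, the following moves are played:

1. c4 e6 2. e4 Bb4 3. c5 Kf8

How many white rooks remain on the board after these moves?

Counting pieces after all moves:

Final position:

  a b c d e f g h
  ─────────────────
8│♜ ♞ ♝ ♛ · ♚ ♞ ♜│8
7│♟ ♟ ♟ ♟ · ♟ ♟ ♟│7
6│· · · · ♟ · · ·│6
5│· · ♙ · · · · ·│5
4│· ♝ · · ♙ · · ·│4
3│· · · · · · · ·│3
2│♙ ♙ · ♙ · ♙ ♙ ♙│2
1│♖ ♘ ♗ ♕ ♔ ♗ ♘ ♖│1
  ─────────────────
  a b c d e f g h


2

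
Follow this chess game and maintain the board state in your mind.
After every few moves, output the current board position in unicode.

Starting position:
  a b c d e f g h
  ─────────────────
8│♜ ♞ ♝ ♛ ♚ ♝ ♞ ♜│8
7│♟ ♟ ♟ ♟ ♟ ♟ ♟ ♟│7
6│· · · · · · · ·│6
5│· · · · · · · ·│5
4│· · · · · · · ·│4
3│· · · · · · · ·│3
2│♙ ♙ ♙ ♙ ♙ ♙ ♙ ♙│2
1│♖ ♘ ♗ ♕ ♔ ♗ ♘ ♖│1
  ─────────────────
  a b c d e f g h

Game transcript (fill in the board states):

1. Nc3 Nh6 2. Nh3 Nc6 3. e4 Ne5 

  a b c d e f g h
  ─────────────────
8│♜ · ♝ ♛ ♚ ♝ · ♜│8
7│♟ ♟ ♟ ♟ ♟ ♟ ♟ ♟│7
6│· · · · · · · ♞│6
5│· · · · ♞ · · ·│5
4│· · · · ♙ · · ·│4
3│· · ♘ · · · · ♘│3
2│♙ ♙ ♙ ♙ · ♙ ♙ ♙│2
1│♖ · ♗ ♕ ♔ ♗ · ♖│1
  ─────────────────
  a b c d e f g h

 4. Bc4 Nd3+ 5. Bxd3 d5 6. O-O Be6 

  a b c d e f g h
  ─────────────────
8│♜ · · ♛ ♚ ♝ · ♜│8
7│♟ ♟ ♟ · ♟ ♟ ♟ ♟│7
6│· · · · ♝ · · ♞│6
5│· · · ♟ · · · ·│5
4│· · · · ♙ · · ·│4
3│· · ♘ ♗ · · · ♘│3
2│♙ ♙ ♙ ♙ · ♙ ♙ ♙│2
1│♖ · ♗ ♕ · ♖ ♔ ·│1
  ─────────────────
  a b c d e f g h

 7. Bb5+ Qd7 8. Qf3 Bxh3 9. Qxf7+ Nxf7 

  a b c d e f g h
  ─────────────────
8│♜ · · · ♚ ♝ · ♜│8
7│♟ ♟ ♟ ♛ ♟ ♞ ♟ ♟│7
6│· · · · · · · ·│6
5│· ♗ · ♟ · · · ·│5
4│· · · · ♙ · · ·│4
3│· · ♘ · · · · ♝│3
2│♙ ♙ ♙ ♙ · ♙ ♙ ♙│2
1│♖ · ♗ · · ♖ ♔ ·│1
  ─────────────────
  a b c d e f g h

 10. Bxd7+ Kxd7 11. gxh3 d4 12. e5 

  a b c d e f g h
  ─────────────────
8│♜ · · · · ♝ · ♜│8
7│♟ ♟ ♟ ♚ ♟ ♞ ♟ ♟│7
6│· · · · · · · ·│6
5│· · · · ♙ · · ·│5
4│· · · ♟ · · · ·│4
3│· · ♘ · · · · ♙│3
2│♙ ♙ ♙ ♙ · ♙ · ♙│2
1│♖ · ♗ · · ♖ ♔ ·│1
  ─────────────────
  a b c d e f g h


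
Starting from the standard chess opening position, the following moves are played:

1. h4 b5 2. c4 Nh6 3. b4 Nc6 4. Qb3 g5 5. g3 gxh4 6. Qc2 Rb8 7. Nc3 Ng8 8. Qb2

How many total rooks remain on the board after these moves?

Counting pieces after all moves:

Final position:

  a b c d e f g h
  ─────────────────
8│· ♜ ♝ ♛ ♚ ♝ ♞ ♜│8
7│♟ · ♟ ♟ ♟ ♟ · ♟│7
6│· · ♞ · · · · ·│6
5│· ♟ · · · · · ·│5
4│· ♙ ♙ · · · · ♟│4
3│· · ♘ · · · ♙ ·│3
2│♙ ♕ · ♙ ♙ ♙ · ·│2
1│♖ · ♗ · ♔ ♗ ♘ ♖│1
  ─────────────────
  a b c d e f g h


4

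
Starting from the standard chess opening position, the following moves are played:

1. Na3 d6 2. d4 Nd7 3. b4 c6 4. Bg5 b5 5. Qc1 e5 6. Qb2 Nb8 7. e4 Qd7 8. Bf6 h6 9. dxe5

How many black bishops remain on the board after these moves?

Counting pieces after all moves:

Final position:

  a b c d e f g h
  ─────────────────
8│♜ ♞ ♝ · ♚ ♝ ♞ ♜│8
7│♟ · · ♛ · ♟ ♟ ·│7
6│· · ♟ ♟ · ♗ · ♟│6
5│· ♟ · · ♙ · · ·│5
4│· ♙ · · ♙ · · ·│4
3│♘ · · · · · · ·│3
2│♙ ♕ ♙ · · ♙ ♙ ♙│2
1│♖ · · · ♔ ♗ ♘ ♖│1
  ─────────────────
  a b c d e f g h


2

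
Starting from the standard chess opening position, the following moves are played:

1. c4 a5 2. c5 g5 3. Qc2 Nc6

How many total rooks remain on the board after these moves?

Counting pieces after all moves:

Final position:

  a b c d e f g h
  ─────────────────
8│♜ · ♝ ♛ ♚ ♝ ♞ ♜│8
7│· ♟ ♟ ♟ ♟ ♟ · ♟│7
6│· · ♞ · · · · ·│6
5│♟ · ♙ · · · ♟ ·│5
4│· · · · · · · ·│4
3│· · · · · · · ·│3
2│♙ ♙ ♕ ♙ ♙ ♙ ♙ ♙│2
1│♖ ♘ ♗ · ♔ ♗ ♘ ♖│1
  ─────────────────
  a b c d e f g h


4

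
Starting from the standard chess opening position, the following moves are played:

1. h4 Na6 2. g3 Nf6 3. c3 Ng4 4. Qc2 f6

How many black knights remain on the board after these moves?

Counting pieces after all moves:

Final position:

  a b c d e f g h
  ─────────────────
8│♜ · ♝ ♛ ♚ ♝ · ♜│8
7│♟ ♟ ♟ ♟ ♟ · ♟ ♟│7
6│♞ · · · · ♟ · ·│6
5│· · · · · · · ·│5
4│· · · · · · ♞ ♙│4
3│· · ♙ · · · ♙ ·│3
2│♙ ♙ ♕ ♙ ♙ ♙ · ·│2
1│♖ ♘ ♗ · ♔ ♗ ♘ ♖│1
  ─────────────────
  a b c d e f g h


2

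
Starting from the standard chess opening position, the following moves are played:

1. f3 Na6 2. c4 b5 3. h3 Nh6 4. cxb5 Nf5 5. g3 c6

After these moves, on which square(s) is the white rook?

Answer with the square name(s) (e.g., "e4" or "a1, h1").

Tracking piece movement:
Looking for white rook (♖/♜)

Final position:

  a b c d e f g h
  ─────────────────
8│♜ · ♝ ♛ ♚ ♝ · ♜│8
7│♟ · · ♟ ♟ ♟ ♟ ♟│7
6│♞ · ♟ · · · · ·│6
5│· ♙ · · · ♞ · ·│5
4│· · · · · · · ·│4
3│· · · · · ♙ ♙ ♙│3
2│♙ ♙ · ♙ ♙ · · ·│2
1│♖ ♘ ♗ ♕ ♔ ♗ ♘ ♖│1
  ─────────────────
  a b c d e f g h


a1, h1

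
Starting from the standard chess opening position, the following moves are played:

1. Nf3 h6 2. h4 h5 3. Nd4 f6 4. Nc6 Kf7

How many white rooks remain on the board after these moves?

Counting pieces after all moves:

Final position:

  a b c d e f g h
  ─────────────────
8│♜ ♞ ♝ ♛ · ♝ ♞ ♜│8
7│♟ ♟ ♟ ♟ ♟ ♚ ♟ ·│7
6│· · ♘ · · ♟ · ·│6
5│· · · · · · · ♟│5
4│· · · · · · · ♙│4
3│· · · · · · · ·│3
2│♙ ♙ ♙ ♙ ♙ ♙ ♙ ·│2
1│♖ ♘ ♗ ♕ ♔ ♗ · ♖│1
  ─────────────────
  a b c d e f g h


2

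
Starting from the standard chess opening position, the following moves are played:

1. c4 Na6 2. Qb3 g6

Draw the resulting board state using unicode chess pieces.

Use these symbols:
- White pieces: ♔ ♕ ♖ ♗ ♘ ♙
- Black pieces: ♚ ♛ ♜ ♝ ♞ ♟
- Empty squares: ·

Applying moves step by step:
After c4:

♜ ♞ ♝ ♛ ♚ ♝ ♞ ♜
♟ ♟ ♟ ♟ ♟ ♟ ♟ ♟
· · · · · · · ·
· · · · · · · ·
· · ♙ · · · · ·
· · · · · · · ·
♙ ♙ · ♙ ♙ ♙ ♙ ♙
♖ ♘ ♗ ♕ ♔ ♗ ♘ ♖


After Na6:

♜ · ♝ ♛ ♚ ♝ ♞ ♜
♟ ♟ ♟ ♟ ♟ ♟ ♟ ♟
♞ · · · · · · ·
· · · · · · · ·
· · ♙ · · · · ·
· · · · · · · ·
♙ ♙ · ♙ ♙ ♙ ♙ ♙
♖ ♘ ♗ ♕ ♔ ♗ ♘ ♖


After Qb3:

♜ · ♝ ♛ ♚ ♝ ♞ ♜
♟ ♟ ♟ ♟ ♟ ♟ ♟ ♟
♞ · · · · · · ·
· · · · · · · ·
· · ♙ · · · · ·
· ♕ · · · · · ·
♙ ♙ · ♙ ♙ ♙ ♙ ♙
♖ ♘ ♗ · ♔ ♗ ♘ ♖


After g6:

♜ · ♝ ♛ ♚ ♝ ♞ ♜
♟ ♟ ♟ ♟ ♟ ♟ · ♟
♞ · · · · · ♟ ·
· · · · · · · ·
· · ♙ · · · · ·
· ♕ · · · · · ·
♙ ♙ · ♙ ♙ ♙ ♙ ♙
♖ ♘ ♗ · ♔ ♗ ♘ ♖



  a b c d e f g h
  ─────────────────
8│♜ · ♝ ♛ ♚ ♝ ♞ ♜│8
7│♟ ♟ ♟ ♟ ♟ ♟ · ♟│7
6│♞ · · · · · ♟ ·│6
5│· · · · · · · ·│5
4│· · ♙ · · · · ·│4
3│· ♕ · · · · · ·│3
2│♙ ♙ · ♙ ♙ ♙ ♙ ♙│2
1│♖ ♘ ♗ · ♔ ♗ ♘ ♖│1
  ─────────────────
  a b c d e f g h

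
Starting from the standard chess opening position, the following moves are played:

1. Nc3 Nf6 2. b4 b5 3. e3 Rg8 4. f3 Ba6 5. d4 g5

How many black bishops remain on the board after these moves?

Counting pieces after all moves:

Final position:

  a b c d e f g h
  ─────────────────
8│♜ ♞ · ♛ ♚ ♝ ♜ ·│8
7│♟ · ♟ ♟ ♟ ♟ · ♟│7
6│♝ · · · · ♞ · ·│6
5│· ♟ · · · · ♟ ·│5
4│· ♙ · ♙ · · · ·│4
3│· · ♘ · ♙ ♙ · ·│3
2│♙ · ♙ · · · ♙ ♙│2
1│♖ · ♗ ♕ ♔ ♗ ♘ ♖│1
  ─────────────────
  a b c d e f g h


2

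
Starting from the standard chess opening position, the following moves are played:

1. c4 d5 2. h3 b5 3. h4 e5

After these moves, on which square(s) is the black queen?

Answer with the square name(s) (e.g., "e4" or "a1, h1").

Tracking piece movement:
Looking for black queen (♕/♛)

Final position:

  a b c d e f g h
  ─────────────────
8│♜ ♞ ♝ ♛ ♚ ♝ ♞ ♜│8
7│♟ · ♟ · · ♟ ♟ ♟│7
6│· · · · · · · ·│6
5│· ♟ · ♟ ♟ · · ·│5
4│· · ♙ · · · · ♙│4
3│· · · · · · · ·│3
2│♙ ♙ · ♙ ♙ ♙ ♙ ·│2
1│♖ ♘ ♗ ♕ ♔ ♗ ♘ ♖│1
  ─────────────────
  a b c d e f g h


d8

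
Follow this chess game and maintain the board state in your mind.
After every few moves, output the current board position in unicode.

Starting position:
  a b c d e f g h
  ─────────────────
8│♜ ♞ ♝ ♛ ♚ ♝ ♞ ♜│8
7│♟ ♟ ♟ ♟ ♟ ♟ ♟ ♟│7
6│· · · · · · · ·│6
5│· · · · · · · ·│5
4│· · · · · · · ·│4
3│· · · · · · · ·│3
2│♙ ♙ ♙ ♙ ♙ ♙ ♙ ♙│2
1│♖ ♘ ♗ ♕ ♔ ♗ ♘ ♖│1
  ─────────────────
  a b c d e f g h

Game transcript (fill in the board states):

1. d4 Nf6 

  a b c d e f g h
  ─────────────────
8│♜ ♞ ♝ ♛ ♚ ♝ · ♜│8
7│♟ ♟ ♟ ♟ ♟ ♟ ♟ ♟│7
6│· · · · · ♞ · ·│6
5│· · · · · · · ·│5
4│· · · ♙ · · · ·│4
3│· · · · · · · ·│3
2│♙ ♙ ♙ · ♙ ♙ ♙ ♙│2
1│♖ ♘ ♗ ♕ ♔ ♗ ♘ ♖│1
  ─────────────────
  a b c d e f g h

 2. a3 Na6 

  a b c d e f g h
  ─────────────────
8│♜ · ♝ ♛ ♚ ♝ · ♜│8
7│♟ ♟ ♟ ♟ ♟ ♟ ♟ ♟│7
6│♞ · · · · ♞ · ·│6
5│· · · · · · · ·│5
4│· · · ♙ · · · ·│4
3│♙ · · · · · · ·│3
2│· ♙ ♙ · ♙ ♙ ♙ ♙│2
1│♖ ♘ ♗ ♕ ♔ ♗ ♘ ♖│1
  ─────────────────
  a b c d e f g h

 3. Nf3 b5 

  a b c d e f g h
  ─────────────────
8│♜ · ♝ ♛ ♚ ♝ · ♜│8
7│♟ · ♟ ♟ ♟ ♟ ♟ ♟│7
6│♞ · · · · ♞ · ·│6
5│· ♟ · · · · · ·│5
4│· · · ♙ · · · ·│4
3│♙ · · · · ♘ · ·│3
2│· ♙ ♙ · ♙ ♙ ♙ ♙│2
1│♖ ♘ ♗ ♕ ♔ ♗ · ♖│1
  ─────────────────
  a b c d e f g h

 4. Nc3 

  a b c d e f g h
  ─────────────────
8│♜ · ♝ ♛ ♚ ♝ · ♜│8
7│♟ · ♟ ♟ ♟ ♟ ♟ ♟│7
6│♞ · · · · ♞ · ·│6
5│· ♟ · · · · · ·│5
4│· · · ♙ · · · ·│4
3│♙ · ♘ · · ♘ · ·│3
2│· ♙ ♙ · ♙ ♙ ♙ ♙│2
1│♖ · ♗ ♕ ♔ ♗ · ♖│1
  ─────────────────
  a b c d e f g h


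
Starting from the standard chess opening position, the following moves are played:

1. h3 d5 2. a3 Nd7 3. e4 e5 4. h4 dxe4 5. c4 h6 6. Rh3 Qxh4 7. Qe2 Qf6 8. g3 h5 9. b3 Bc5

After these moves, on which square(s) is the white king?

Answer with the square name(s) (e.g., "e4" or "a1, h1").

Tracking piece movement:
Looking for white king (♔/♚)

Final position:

  a b c d e f g h
  ─────────────────
8│♜ · ♝ · ♚ · ♞ ♜│8
7│♟ ♟ ♟ ♞ · ♟ ♟ ·│7
6│· · · · · ♛ · ·│6
5│· · ♝ · ♟ · · ♟│5
4│· · ♙ · ♟ · · ·│4
3│♙ ♙ · · · · ♙ ♖│3
2│· · · ♙ ♕ ♙ · ·│2
1│♖ ♘ ♗ · ♔ ♗ ♘ ·│1
  ─────────────────
  a b c d e f g h


e1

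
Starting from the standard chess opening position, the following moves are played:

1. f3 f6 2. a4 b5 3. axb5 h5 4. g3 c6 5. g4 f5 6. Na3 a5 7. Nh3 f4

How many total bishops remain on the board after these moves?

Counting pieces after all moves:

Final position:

  a b c d e f g h
  ─────────────────
8│♜ ♞ ♝ ♛ ♚ ♝ ♞ ♜│8
7│· · · ♟ ♟ · ♟ ·│7
6│· · ♟ · · · · ·│6
5│♟ ♙ · · · · · ♟│5
4│· · · · · ♟ ♙ ·│4
3│♘ · · · · ♙ · ♘│3
2│· ♙ ♙ ♙ ♙ · · ♙│2
1│♖ · ♗ ♕ ♔ ♗ · ♖│1
  ─────────────────
  a b c d e f g h


4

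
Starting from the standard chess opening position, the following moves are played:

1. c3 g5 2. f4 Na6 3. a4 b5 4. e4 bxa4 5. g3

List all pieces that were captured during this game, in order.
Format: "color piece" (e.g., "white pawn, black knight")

Tracking captures:
  bxa4: captured white pawn

white pawn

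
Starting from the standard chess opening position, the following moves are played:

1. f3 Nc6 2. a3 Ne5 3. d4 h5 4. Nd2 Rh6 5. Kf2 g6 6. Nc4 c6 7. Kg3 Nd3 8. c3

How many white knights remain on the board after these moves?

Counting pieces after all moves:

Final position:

  a b c d e f g h
  ─────────────────
8│♜ · ♝ ♛ ♚ ♝ ♞ ·│8
7│♟ ♟ · ♟ ♟ ♟ · ·│7
6│· · ♟ · · · ♟ ♜│6
5│· · · · · · · ♟│5
4│· · ♘ ♙ · · · ·│4
3│♙ · ♙ ♞ · ♙ ♔ ·│3
2│· ♙ · · ♙ · ♙ ♙│2
1│♖ · ♗ ♕ · ♗ ♘ ♖│1
  ─────────────────
  a b c d e f g h


2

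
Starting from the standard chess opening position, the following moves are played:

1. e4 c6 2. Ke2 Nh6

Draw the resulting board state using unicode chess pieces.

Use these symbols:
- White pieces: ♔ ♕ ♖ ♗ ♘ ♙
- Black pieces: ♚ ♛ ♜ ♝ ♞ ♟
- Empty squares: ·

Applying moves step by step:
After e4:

♜ ♞ ♝ ♛ ♚ ♝ ♞ ♜
♟ ♟ ♟ ♟ ♟ ♟ ♟ ♟
· · · · · · · ·
· · · · · · · ·
· · · · ♙ · · ·
· · · · · · · ·
♙ ♙ ♙ ♙ · ♙ ♙ ♙
♖ ♘ ♗ ♕ ♔ ♗ ♘ ♖


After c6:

♜ ♞ ♝ ♛ ♚ ♝ ♞ ♜
♟ ♟ · ♟ ♟ ♟ ♟ ♟
· · ♟ · · · · ·
· · · · · · · ·
· · · · ♙ · · ·
· · · · · · · ·
♙ ♙ ♙ ♙ · ♙ ♙ ♙
♖ ♘ ♗ ♕ ♔ ♗ ♘ ♖


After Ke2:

♜ ♞ ♝ ♛ ♚ ♝ ♞ ♜
♟ ♟ · ♟ ♟ ♟ ♟ ♟
· · ♟ · · · · ·
· · · · · · · ·
· · · · ♙ · · ·
· · · · · · · ·
♙ ♙ ♙ ♙ ♔ ♙ ♙ ♙
♖ ♘ ♗ ♕ · ♗ ♘ ♖


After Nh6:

♜ ♞ ♝ ♛ ♚ ♝ · ♜
♟ ♟ · ♟ ♟ ♟ ♟ ♟
· · ♟ · · · · ♞
· · · · · · · ·
· · · · ♙ · · ·
· · · · · · · ·
♙ ♙ ♙ ♙ ♔ ♙ ♙ ♙
♖ ♘ ♗ ♕ · ♗ ♘ ♖



  a b c d e f g h
  ─────────────────
8│♜ ♞ ♝ ♛ ♚ ♝ · ♜│8
7│♟ ♟ · ♟ ♟ ♟ ♟ ♟│7
6│· · ♟ · · · · ♞│6
5│· · · · · · · ·│5
4│· · · · ♙ · · ·│4
3│· · · · · · · ·│3
2│♙ ♙ ♙ ♙ ♔ ♙ ♙ ♙│2
1│♖ ♘ ♗ ♕ · ♗ ♘ ♖│1
  ─────────────────
  a b c d e f g h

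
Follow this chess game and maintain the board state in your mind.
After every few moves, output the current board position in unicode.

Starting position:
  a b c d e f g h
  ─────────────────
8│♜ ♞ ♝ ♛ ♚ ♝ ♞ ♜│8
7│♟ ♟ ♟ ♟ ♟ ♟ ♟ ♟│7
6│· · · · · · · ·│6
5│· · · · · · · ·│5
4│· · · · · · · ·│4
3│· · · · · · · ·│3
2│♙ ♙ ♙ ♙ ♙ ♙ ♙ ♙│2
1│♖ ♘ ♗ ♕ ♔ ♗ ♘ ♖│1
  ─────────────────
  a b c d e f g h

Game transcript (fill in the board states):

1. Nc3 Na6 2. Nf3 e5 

  a b c d e f g h
  ─────────────────
8│♜ · ♝ ♛ ♚ ♝ ♞ ♜│8
7│♟ ♟ ♟ ♟ · ♟ ♟ ♟│7
6│♞ · · · · · · ·│6
5│· · · · ♟ · · ·│5
4│· · · · · · · ·│4
3│· · ♘ · · ♘ · ·│3
2│♙ ♙ ♙ ♙ ♙ ♙ ♙ ♙│2
1│♖ · ♗ ♕ ♔ ♗ · ♖│1
  ─────────────────
  a b c d e f g h

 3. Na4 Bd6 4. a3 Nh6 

  a b c d e f g h
  ─────────────────
8│♜ · ♝ ♛ ♚ · · ♜│8
7│♟ ♟ ♟ ♟ · ♟ ♟ ♟│7
6│♞ · · ♝ · · · ♞│6
5│· · · · ♟ · · ·│5
4│♘ · · · · · · ·│4
3│♙ · · · · ♘ · ·│3
2│· ♙ ♙ ♙ ♙ ♙ ♙ ♙│2
1│♖ · ♗ ♕ ♔ ♗ · ♖│1
  ─────────────────
  a b c d e f g h

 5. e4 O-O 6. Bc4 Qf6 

  a b c d e f g h
  ─────────────────
8│♜ · ♝ · · ♜ ♚ ·│8
7│♟ ♟ ♟ ♟ · ♟ ♟ ♟│7
6│♞ · · ♝ · ♛ · ♞│6
5│· · · · ♟ · · ·│5
4│♘ · ♗ · ♙ · · ·│4
3│♙ · · · · ♘ · ·│3
2│· ♙ ♙ ♙ · ♙ ♙ ♙│2
1│♖ · ♗ ♕ ♔ · · ♖│1
  ─────────────────
  a b c d e f g h

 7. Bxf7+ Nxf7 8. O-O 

  a b c d e f g h
  ─────────────────
8│♜ · ♝ · · ♜ ♚ ·│8
7│♟ ♟ ♟ ♟ · ♞ ♟ ♟│7
6│♞ · · ♝ · ♛ · ·│6
5│· · · · ♟ · · ·│5
4│♘ · · · ♙ · · ·│4
3│♙ · · · · ♘ · ·│3
2│· ♙ ♙ ♙ · ♙ ♙ ♙│2
1│♖ · ♗ ♕ · ♖ ♔ ·│1
  ─────────────────
  a b c d e f g h


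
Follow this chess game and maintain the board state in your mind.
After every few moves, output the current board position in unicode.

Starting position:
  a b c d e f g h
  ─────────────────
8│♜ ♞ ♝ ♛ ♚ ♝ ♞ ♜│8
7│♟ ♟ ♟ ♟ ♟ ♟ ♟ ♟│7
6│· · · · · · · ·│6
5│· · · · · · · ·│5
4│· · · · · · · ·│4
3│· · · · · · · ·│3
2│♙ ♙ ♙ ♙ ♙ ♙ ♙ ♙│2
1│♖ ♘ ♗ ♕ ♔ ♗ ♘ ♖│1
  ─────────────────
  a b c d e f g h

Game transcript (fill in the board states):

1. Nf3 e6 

  a b c d e f g h
  ─────────────────
8│♜ ♞ ♝ ♛ ♚ ♝ ♞ ♜│8
7│♟ ♟ ♟ ♟ · ♟ ♟ ♟│7
6│· · · · ♟ · · ·│6
5│· · · · · · · ·│5
4│· · · · · · · ·│4
3│· · · · · ♘ · ·│3
2│♙ ♙ ♙ ♙ ♙ ♙ ♙ ♙│2
1│♖ ♘ ♗ ♕ ♔ ♗ · ♖│1
  ─────────────────
  a b c d e f g h

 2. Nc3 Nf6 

  a b c d e f g h
  ─────────────────
8│♜ ♞ ♝ ♛ ♚ ♝ · ♜│8
7│♟ ♟ ♟ ♟ · ♟ ♟ ♟│7
6│· · · · ♟ ♞ · ·│6
5│· · · · · · · ·│5
4│· · · · · · · ·│4
3│· · ♘ · · ♘ · ·│3
2│♙ ♙ ♙ ♙ ♙ ♙ ♙ ♙│2
1│♖ · ♗ ♕ ♔ ♗ · ♖│1
  ─────────────────
  a b c d e f g h

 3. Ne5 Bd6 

  a b c d e f g h
  ─────────────────
8│♜ ♞ ♝ ♛ ♚ · · ♜│8
7│♟ ♟ ♟ ♟ · ♟ ♟ ♟│7
6│· · · ♝ ♟ ♞ · ·│6
5│· · · · ♘ · · ·│5
4│· · · · · · · ·│4
3│· · ♘ · · · · ·│3
2│♙ ♙ ♙ ♙ ♙ ♙ ♙ ♙│2
1│♖ · ♗ ♕ ♔ ♗ · ♖│1
  ─────────────────
  a b c d e f g h

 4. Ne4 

  a b c d e f g h
  ─────────────────
8│♜ ♞ ♝ ♛ ♚ · · ♜│8
7│♟ ♟ ♟ ♟ · ♟ ♟ ♟│7
6│· · · ♝ ♟ ♞ · ·│6
5│· · · · ♘ · · ·│5
4│· · · · ♘ · · ·│4
3│· · · · · · · ·│3
2│♙ ♙ ♙ ♙ ♙ ♙ ♙ ♙│2
1│♖ · ♗ ♕ ♔ ♗ · ♖│1
  ─────────────────
  a b c d e f g h


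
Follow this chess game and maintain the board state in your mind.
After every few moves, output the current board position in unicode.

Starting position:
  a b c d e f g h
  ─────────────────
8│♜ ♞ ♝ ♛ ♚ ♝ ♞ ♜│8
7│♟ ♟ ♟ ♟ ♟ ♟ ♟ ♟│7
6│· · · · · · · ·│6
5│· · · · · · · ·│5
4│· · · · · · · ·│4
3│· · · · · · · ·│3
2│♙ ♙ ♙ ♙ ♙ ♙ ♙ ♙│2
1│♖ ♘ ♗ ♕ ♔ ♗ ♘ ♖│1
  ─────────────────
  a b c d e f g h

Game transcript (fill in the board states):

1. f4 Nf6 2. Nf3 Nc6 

  a b c d e f g h
  ─────────────────
8│♜ · ♝ ♛ ♚ ♝ · ♜│8
7│♟ ♟ ♟ ♟ ♟ ♟ ♟ ♟│7
6│· · ♞ · · ♞ · ·│6
5│· · · · · · · ·│5
4│· · · · · ♙ · ·│4
3│· · · · · ♘ · ·│3
2│♙ ♙ ♙ ♙ ♙ · ♙ ♙│2
1│♖ ♘ ♗ ♕ ♔ ♗ · ♖│1
  ─────────────────
  a b c d e f g h

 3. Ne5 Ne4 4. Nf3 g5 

  a b c d e f g h
  ─────────────────
8│♜ · ♝ ♛ ♚ ♝ · ♜│8
7│♟ ♟ ♟ ♟ ♟ ♟ · ♟│7
6│· · ♞ · · · · ·│6
5│· · · · · · ♟ ·│5
4│· · · · ♞ ♙ · ·│4
3│· · · · · ♘ · ·│3
2│♙ ♙ ♙ ♙ ♙ · ♙ ♙│2
1│♖ ♘ ♗ ♕ ♔ ♗ · ♖│1
  ─────────────────
  a b c d e f g h

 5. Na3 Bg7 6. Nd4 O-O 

  a b c d e f g h
  ─────────────────
8│♜ · ♝ ♛ · ♜ ♚ ·│8
7│♟ ♟ ♟ ♟ ♟ ♟ ♝ ♟│7
6│· · ♞ · · · · ·│6
5│· · · · · · ♟ ·│5
4│· · · ♘ ♞ ♙ · ·│4
3│♘ · · · · · · ·│3
2│♙ ♙ ♙ ♙ ♙ · ♙ ♙│2
1│♖ · ♗ ♕ ♔ ♗ · ♖│1
  ─────────────────
  a b c d e f g h

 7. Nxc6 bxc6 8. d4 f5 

  a b c d e f g h
  ─────────────────
8│♜ · ♝ ♛ · ♜ ♚ ·│8
7│♟ · ♟ ♟ ♟ · ♝ ♟│7
6│· · ♟ · · · · ·│6
5│· · · · · ♟ ♟ ·│5
4│· · · ♙ ♞ ♙ · ·│4
3│♘ · · · · · · ·│3
2│♙ ♙ ♙ · ♙ · ♙ ♙│2
1│♖ · ♗ ♕ ♔ ♗ · ♖│1
  ─────────────────
  a b c d e f g h

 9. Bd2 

  a b c d e f g h
  ─────────────────
8│♜ · ♝ ♛ · ♜ ♚ ·│8
7│♟ · ♟ ♟ ♟ · ♝ ♟│7
6│· · ♟ · · · · ·│6
5│· · · · · ♟ ♟ ·│5
4│· · · ♙ ♞ ♙ · ·│4
3│♘ · · · · · · ·│3
2│♙ ♙ ♙ ♗ ♙ · ♙ ♙│2
1│♖ · · ♕ ♔ ♗ · ♖│1
  ─────────────────
  a b c d e f g h


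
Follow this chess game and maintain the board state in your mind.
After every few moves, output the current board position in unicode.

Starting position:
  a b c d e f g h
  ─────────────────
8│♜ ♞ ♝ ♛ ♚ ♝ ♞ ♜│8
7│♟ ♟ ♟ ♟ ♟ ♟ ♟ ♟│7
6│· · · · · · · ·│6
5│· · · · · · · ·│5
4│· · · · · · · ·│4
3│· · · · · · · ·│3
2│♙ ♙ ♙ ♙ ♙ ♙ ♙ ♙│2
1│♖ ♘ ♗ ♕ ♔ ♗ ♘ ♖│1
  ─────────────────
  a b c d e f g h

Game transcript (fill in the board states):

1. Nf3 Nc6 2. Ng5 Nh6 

  a b c d e f g h
  ─────────────────
8│♜ · ♝ ♛ ♚ ♝ · ♜│8
7│♟ ♟ ♟ ♟ ♟ ♟ ♟ ♟│7
6│· · ♞ · · · · ♞│6
5│· · · · · · ♘ ·│5
4│· · · · · · · ·│4
3│· · · · · · · ·│3
2│♙ ♙ ♙ ♙ ♙ ♙ ♙ ♙│2
1│♖ ♘ ♗ ♕ ♔ ♗ · ♖│1
  ─────────────────
  a b c d e f g h

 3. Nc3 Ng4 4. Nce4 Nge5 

  a b c d e f g h
  ─────────────────
8│♜ · ♝ ♛ ♚ ♝ · ♜│8
7│♟ ♟ ♟ ♟ ♟ ♟ ♟ ♟│7
6│· · ♞ · · · · ·│6
5│· · · · ♞ · ♘ ·│5
4│· · · · ♘ · · ·│4
3│· · · · · · · ·│3
2│♙ ♙ ♙ ♙ ♙ ♙ ♙ ♙│2
1│♖ · ♗ ♕ ♔ ♗ · ♖│1
  ─────────────────
  a b c d e f g h

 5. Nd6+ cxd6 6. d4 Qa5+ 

  a b c d e f g h
  ─────────────────
8│♜ · ♝ · ♚ ♝ · ♜│8
7│♟ ♟ · ♟ ♟ ♟ ♟ ♟│7
6│· · ♞ ♟ · · · ·│6
5│♛ · · · ♞ · ♘ ·│5
4│· · · ♙ · · · ·│4
3│· · · · · · · ·│3
2│♙ ♙ ♙ · ♙ ♙ ♙ ♙│2
1│♖ · ♗ ♕ ♔ ♗ · ♖│1
  ─────────────────
  a b c d e f g h

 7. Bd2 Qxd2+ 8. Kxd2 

  a b c d e f g h
  ─────────────────
8│♜ · ♝ · ♚ ♝ · ♜│8
7│♟ ♟ · ♟ ♟ ♟ ♟ ♟│7
6│· · ♞ ♟ · · · ·│6
5│· · · · ♞ · ♘ ·│5
4│· · · ♙ · · · ·│4
3│· · · · · · · ·│3
2│♙ ♙ ♙ ♔ ♙ ♙ ♙ ♙│2
1│♖ · · ♕ · ♗ · ♖│1
  ─────────────────
  a b c d e f g h


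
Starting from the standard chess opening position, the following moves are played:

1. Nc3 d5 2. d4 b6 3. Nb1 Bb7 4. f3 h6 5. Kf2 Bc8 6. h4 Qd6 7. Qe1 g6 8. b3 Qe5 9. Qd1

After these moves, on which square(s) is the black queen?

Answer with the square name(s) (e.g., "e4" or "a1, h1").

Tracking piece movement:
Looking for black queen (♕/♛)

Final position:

  a b c d e f g h
  ─────────────────
8│♜ ♞ ♝ · ♚ ♝ ♞ ♜│8
7│♟ · ♟ · ♟ ♟ · ·│7
6│· ♟ · · · · ♟ ♟│6
5│· · · ♟ ♛ · · ·│5
4│· · · ♙ · · · ♙│4
3│· ♙ · · · ♙ · ·│3
2│♙ · ♙ · ♙ ♔ ♙ ·│2
1│♖ ♘ ♗ ♕ · ♗ ♘ ♖│1
  ─────────────────
  a b c d e f g h


e5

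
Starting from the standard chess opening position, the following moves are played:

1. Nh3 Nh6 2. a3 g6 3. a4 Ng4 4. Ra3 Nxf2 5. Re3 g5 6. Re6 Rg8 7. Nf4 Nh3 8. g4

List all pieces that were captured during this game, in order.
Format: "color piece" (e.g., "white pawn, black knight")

Tracking captures:
  Nxf2: captured white pawn

white pawn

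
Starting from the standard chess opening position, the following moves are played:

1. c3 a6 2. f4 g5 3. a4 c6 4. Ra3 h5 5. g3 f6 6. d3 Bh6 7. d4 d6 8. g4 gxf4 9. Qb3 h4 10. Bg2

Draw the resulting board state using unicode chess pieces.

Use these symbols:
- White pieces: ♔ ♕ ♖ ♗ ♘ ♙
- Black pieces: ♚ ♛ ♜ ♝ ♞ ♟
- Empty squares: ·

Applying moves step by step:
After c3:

♜ ♞ ♝ ♛ ♚ ♝ ♞ ♜
♟ ♟ ♟ ♟ ♟ ♟ ♟ ♟
· · · · · · · ·
· · · · · · · ·
· · · · · · · ·
· · ♙ · · · · ·
♙ ♙ · ♙ ♙ ♙ ♙ ♙
♖ ♘ ♗ ♕ ♔ ♗ ♘ ♖


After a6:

♜ ♞ ♝ ♛ ♚ ♝ ♞ ♜
· ♟ ♟ ♟ ♟ ♟ ♟ ♟
♟ · · · · · · ·
· · · · · · · ·
· · · · · · · ·
· · ♙ · · · · ·
♙ ♙ · ♙ ♙ ♙ ♙ ♙
♖ ♘ ♗ ♕ ♔ ♗ ♘ ♖


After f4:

♜ ♞ ♝ ♛ ♚ ♝ ♞ ♜
· ♟ ♟ ♟ ♟ ♟ ♟ ♟
♟ · · · · · · ·
· · · · · · · ·
· · · · · ♙ · ·
· · ♙ · · · · ·
♙ ♙ · ♙ ♙ · ♙ ♙
♖ ♘ ♗ ♕ ♔ ♗ ♘ ♖


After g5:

♜ ♞ ♝ ♛ ♚ ♝ ♞ ♜
· ♟ ♟ ♟ ♟ ♟ · ♟
♟ · · · · · · ·
· · · · · · ♟ ·
· · · · · ♙ · ·
· · ♙ · · · · ·
♙ ♙ · ♙ ♙ · ♙ ♙
♖ ♘ ♗ ♕ ♔ ♗ ♘ ♖


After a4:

♜ ♞ ♝ ♛ ♚ ♝ ♞ ♜
· ♟ ♟ ♟ ♟ ♟ · ♟
♟ · · · · · · ·
· · · · · · ♟ ·
♙ · · · · ♙ · ·
· · ♙ · · · · ·
· ♙ · ♙ ♙ · ♙ ♙
♖ ♘ ♗ ♕ ♔ ♗ ♘ ♖


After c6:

♜ ♞ ♝ ♛ ♚ ♝ ♞ ♜
· ♟ · ♟ ♟ ♟ · ♟
♟ · ♟ · · · · ·
· · · · · · ♟ ·
♙ · · · · ♙ · ·
· · ♙ · · · · ·
· ♙ · ♙ ♙ · ♙ ♙
♖ ♘ ♗ ♕ ♔ ♗ ♘ ♖


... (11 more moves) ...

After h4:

♜ ♞ ♝ ♛ ♚ · ♞ ♜
· ♟ · · ♟ · · ·
♟ · ♟ ♟ · ♟ · ♝
· · · · · · · ·
♙ · · ♙ · ♟ ♙ ♟
♖ ♕ ♙ · · · · ·
· ♙ · · ♙ · · ♙
· ♘ ♗ · ♔ ♗ ♘ ♖


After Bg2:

♜ ♞ ♝ ♛ ♚ · ♞ ♜
· ♟ · · ♟ · · ·
♟ · ♟ ♟ · ♟ · ♝
· · · · · · · ·
♙ · · ♙ · ♟ ♙ ♟
♖ ♕ ♙ · · · · ·
· ♙ · · ♙ · ♗ ♙
· ♘ ♗ · ♔ · ♘ ♖



  a b c d e f g h
  ─────────────────
8│♜ ♞ ♝ ♛ ♚ · ♞ ♜│8
7│· ♟ · · ♟ · · ·│7
6│♟ · ♟ ♟ · ♟ · ♝│6
5│· · · · · · · ·│5
4│♙ · · ♙ · ♟ ♙ ♟│4
3│♖ ♕ ♙ · · · · ·│3
2│· ♙ · · ♙ · ♗ ♙│2
1│· ♘ ♗ · ♔ · ♘ ♖│1
  ─────────────────
  a b c d e f g h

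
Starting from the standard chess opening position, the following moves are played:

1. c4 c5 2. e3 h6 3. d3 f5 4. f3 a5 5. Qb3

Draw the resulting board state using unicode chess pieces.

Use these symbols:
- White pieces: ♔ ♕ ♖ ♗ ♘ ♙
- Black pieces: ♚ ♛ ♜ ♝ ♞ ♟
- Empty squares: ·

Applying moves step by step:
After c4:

♜ ♞ ♝ ♛ ♚ ♝ ♞ ♜
♟ ♟ ♟ ♟ ♟ ♟ ♟ ♟
· · · · · · · ·
· · · · · · · ·
· · ♙ · · · · ·
· · · · · · · ·
♙ ♙ · ♙ ♙ ♙ ♙ ♙
♖ ♘ ♗ ♕ ♔ ♗ ♘ ♖


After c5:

♜ ♞ ♝ ♛ ♚ ♝ ♞ ♜
♟ ♟ · ♟ ♟ ♟ ♟ ♟
· · · · · · · ·
· · ♟ · · · · ·
· · ♙ · · · · ·
· · · · · · · ·
♙ ♙ · ♙ ♙ ♙ ♙ ♙
♖ ♘ ♗ ♕ ♔ ♗ ♘ ♖


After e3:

♜ ♞ ♝ ♛ ♚ ♝ ♞ ♜
♟ ♟ · ♟ ♟ ♟ ♟ ♟
· · · · · · · ·
· · ♟ · · · · ·
· · ♙ · · · · ·
· · · · ♙ · · ·
♙ ♙ · ♙ · ♙ ♙ ♙
♖ ♘ ♗ ♕ ♔ ♗ ♘ ♖


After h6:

♜ ♞ ♝ ♛ ♚ ♝ ♞ ♜
♟ ♟ · ♟ ♟ ♟ ♟ ·
· · · · · · · ♟
· · ♟ · · · · ·
· · ♙ · · · · ·
· · · · ♙ · · ·
♙ ♙ · ♙ · ♙ ♙ ♙
♖ ♘ ♗ ♕ ♔ ♗ ♘ ♖


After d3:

♜ ♞ ♝ ♛ ♚ ♝ ♞ ♜
♟ ♟ · ♟ ♟ ♟ ♟ ·
· · · · · · · ♟
· · ♟ · · · · ·
· · ♙ · · · · ·
· · · ♙ ♙ · · ·
♙ ♙ · · · ♙ ♙ ♙
♖ ♘ ♗ ♕ ♔ ♗ ♘ ♖


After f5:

♜ ♞ ♝ ♛ ♚ ♝ ♞ ♜
♟ ♟ · ♟ ♟ · ♟ ·
· · · · · · · ♟
· · ♟ · · ♟ · ·
· · ♙ · · · · ·
· · · ♙ ♙ · · ·
♙ ♙ · · · ♙ ♙ ♙
♖ ♘ ♗ ♕ ♔ ♗ ♘ ♖


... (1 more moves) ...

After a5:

♜ ♞ ♝ ♛ ♚ ♝ ♞ ♜
· ♟ · ♟ ♟ · ♟ ·
· · · · · · · ♟
♟ · ♟ · · ♟ · ·
· · ♙ · · · · ·
· · · ♙ ♙ ♙ · ·
♙ ♙ · · · · ♙ ♙
♖ ♘ ♗ ♕ ♔ ♗ ♘ ♖


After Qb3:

♜ ♞ ♝ ♛ ♚ ♝ ♞ ♜
· ♟ · ♟ ♟ · ♟ ·
· · · · · · · ♟
♟ · ♟ · · ♟ · ·
· · ♙ · · · · ·
· ♕ · ♙ ♙ ♙ · ·
♙ ♙ · · · · ♙ ♙
♖ ♘ ♗ · ♔ ♗ ♘ ♖



  a b c d e f g h
  ─────────────────
8│♜ ♞ ♝ ♛ ♚ ♝ ♞ ♜│8
7│· ♟ · ♟ ♟ · ♟ ·│7
6│· · · · · · · ♟│6
5│♟ · ♟ · · ♟ · ·│5
4│· · ♙ · · · · ·│4
3│· ♕ · ♙ ♙ ♙ · ·│3
2│♙ ♙ · · · · ♙ ♙│2
1│♖ ♘ ♗ · ♔ ♗ ♘ ♖│1
  ─────────────────
  a b c d e f g h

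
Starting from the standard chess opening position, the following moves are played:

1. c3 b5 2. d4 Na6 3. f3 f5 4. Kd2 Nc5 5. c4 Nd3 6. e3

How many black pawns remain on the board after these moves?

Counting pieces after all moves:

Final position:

  a b c d e f g h
  ─────────────────
8│♜ · ♝ ♛ ♚ ♝ ♞ ♜│8
7│♟ · ♟ ♟ ♟ · ♟ ♟│7
6│· · · · · · · ·│6
5│· ♟ · · · ♟ · ·│5
4│· · ♙ ♙ · · · ·│4
3│· · · ♞ ♙ ♙ · ·│3
2│♙ ♙ · ♔ · · ♙ ♙│2
1│♖ ♘ ♗ ♕ · ♗ ♘ ♖│1
  ─────────────────
  a b c d e f g h


8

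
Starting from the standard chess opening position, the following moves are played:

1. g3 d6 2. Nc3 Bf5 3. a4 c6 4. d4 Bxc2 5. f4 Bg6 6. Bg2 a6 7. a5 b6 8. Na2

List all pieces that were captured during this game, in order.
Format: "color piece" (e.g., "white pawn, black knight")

Tracking captures:
  Bxc2: captured white pawn

white pawn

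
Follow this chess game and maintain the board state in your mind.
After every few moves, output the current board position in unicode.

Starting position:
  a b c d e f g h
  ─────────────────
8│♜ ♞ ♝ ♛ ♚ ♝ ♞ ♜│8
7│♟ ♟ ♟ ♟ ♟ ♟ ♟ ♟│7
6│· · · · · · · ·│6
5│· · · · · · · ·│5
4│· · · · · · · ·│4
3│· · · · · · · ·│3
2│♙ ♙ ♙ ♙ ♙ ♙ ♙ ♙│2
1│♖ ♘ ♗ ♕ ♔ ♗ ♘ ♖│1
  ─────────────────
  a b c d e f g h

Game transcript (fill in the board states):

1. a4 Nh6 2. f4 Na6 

  a b c d e f g h
  ─────────────────
8│♜ · ♝ ♛ ♚ ♝ · ♜│8
7│♟ ♟ ♟ ♟ ♟ ♟ ♟ ♟│7
6│♞ · · · · · · ♞│6
5│· · · · · · · ·│5
4│♙ · · · · ♙ · ·│4
3│· · · · · · · ·│3
2│· ♙ ♙ ♙ ♙ · ♙ ♙│2
1│♖ ♘ ♗ ♕ ♔ ♗ ♘ ♖│1
  ─────────────────
  a b c d e f g h

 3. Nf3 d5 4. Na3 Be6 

  a b c d e f g h
  ─────────────────
8│♜ · · ♛ ♚ ♝ · ♜│8
7│♟ ♟ ♟ · ♟ ♟ ♟ ♟│7
6│♞ · · · ♝ · · ♞│6
5│· · · ♟ · · · ·│5
4│♙ · · · · ♙ · ·│4
3│♘ · · · · ♘ · ·│3
2│· ♙ ♙ ♙ ♙ · ♙ ♙│2
1│♖ · ♗ ♕ ♔ ♗ · ♖│1
  ─────────────────
  a b c d e f g h

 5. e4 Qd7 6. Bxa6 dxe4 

  a b c d e f g h
  ─────────────────
8│♜ · · · ♚ ♝ · ♜│8
7│♟ ♟ ♟ ♛ ♟ ♟ ♟ ♟│7
6│♗ · · · ♝ · · ♞│6
5│· · · · · · · ·│5
4│♙ · · · ♟ ♙ · ·│4
3│♘ · · · · ♘ · ·│3
2│· ♙ ♙ ♙ · · ♙ ♙│2
1│♖ · ♗ ♕ ♔ · · ♖│1
  ─────────────────
  a b c d e f g h

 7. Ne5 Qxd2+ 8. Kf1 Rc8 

  a b c d e f g h
  ─────────────────
8│· · ♜ · ♚ ♝ · ♜│8
7│♟ ♟ ♟ · ♟ ♟ ♟ ♟│7
6│♗ · · · ♝ · · ♞│6
5│· · · · ♘ · · ·│5
4│♙ · · · ♟ ♙ · ·│4
3│♘ · · · · · · ·│3
2│· ♙ ♙ ♛ · · ♙ ♙│2
1│♖ · ♗ ♕ · ♔ · ♖│1
  ─────────────────
  a b c d e f g h

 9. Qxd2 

  a b c d e f g h
  ─────────────────
8│· · ♜ · ♚ ♝ · ♜│8
7│♟ ♟ ♟ · ♟ ♟ ♟ ♟│7
6│♗ · · · ♝ · · ♞│6
5│· · · · ♘ · · ·│5
4│♙ · · · ♟ ♙ · ·│4
3│♘ · · · · · · ·│3
2│· ♙ ♙ ♕ · · ♙ ♙│2
1│♖ · ♗ · · ♔ · ♖│1
  ─────────────────
  a b c d e f g h
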